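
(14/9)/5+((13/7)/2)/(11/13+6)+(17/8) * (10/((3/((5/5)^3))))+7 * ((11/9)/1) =200427/12460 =16.09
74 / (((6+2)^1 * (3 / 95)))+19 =3743 / 12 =311.92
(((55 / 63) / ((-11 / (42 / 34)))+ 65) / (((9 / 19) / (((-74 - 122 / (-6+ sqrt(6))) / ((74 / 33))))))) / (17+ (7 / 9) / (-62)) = -1063696304 / 5962291+ 261634978 * sqrt(6) / 17886873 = -142.57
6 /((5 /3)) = 18 /5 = 3.60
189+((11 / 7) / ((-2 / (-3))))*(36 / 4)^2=5319 / 14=379.93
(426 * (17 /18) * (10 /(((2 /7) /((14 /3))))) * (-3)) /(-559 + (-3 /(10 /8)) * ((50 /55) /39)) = 16914898 /47967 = 352.64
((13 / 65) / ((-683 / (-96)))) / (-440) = -12 / 187825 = -0.00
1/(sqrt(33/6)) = sqrt(22)/11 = 0.43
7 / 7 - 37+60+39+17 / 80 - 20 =3457 / 80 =43.21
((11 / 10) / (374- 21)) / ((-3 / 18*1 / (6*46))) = -5.16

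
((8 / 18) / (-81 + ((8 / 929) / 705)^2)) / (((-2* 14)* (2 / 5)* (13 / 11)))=2621379157375 / 6323624433482902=0.00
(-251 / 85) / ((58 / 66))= -3.36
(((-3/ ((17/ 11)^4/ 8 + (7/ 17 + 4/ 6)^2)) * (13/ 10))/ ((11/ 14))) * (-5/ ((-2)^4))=945107163/ 1143100642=0.83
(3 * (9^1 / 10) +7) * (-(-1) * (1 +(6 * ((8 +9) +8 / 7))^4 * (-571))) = -3734717215045987 / 4802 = -777742027289.88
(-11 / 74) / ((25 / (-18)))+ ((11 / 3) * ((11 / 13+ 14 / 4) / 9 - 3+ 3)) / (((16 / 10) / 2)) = 6026867 / 2597400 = 2.32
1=1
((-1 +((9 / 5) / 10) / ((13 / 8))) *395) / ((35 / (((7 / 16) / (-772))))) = 22831 / 4014400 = 0.01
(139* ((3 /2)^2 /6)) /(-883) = -417 /7064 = -0.06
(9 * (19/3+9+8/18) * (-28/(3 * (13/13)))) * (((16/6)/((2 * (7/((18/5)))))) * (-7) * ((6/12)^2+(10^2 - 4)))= 612304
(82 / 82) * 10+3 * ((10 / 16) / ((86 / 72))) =995 / 86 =11.57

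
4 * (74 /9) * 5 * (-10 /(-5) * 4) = 11840 /9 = 1315.56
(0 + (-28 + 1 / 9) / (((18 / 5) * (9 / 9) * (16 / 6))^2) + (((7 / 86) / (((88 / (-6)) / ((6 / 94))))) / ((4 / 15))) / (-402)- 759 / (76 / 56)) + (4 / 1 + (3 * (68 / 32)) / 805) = -262444547725528829 / 472398235626240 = -555.56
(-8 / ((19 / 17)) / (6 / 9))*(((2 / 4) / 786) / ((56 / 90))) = -765 / 69692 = -0.01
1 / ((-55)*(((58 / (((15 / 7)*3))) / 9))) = -81 / 4466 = -0.02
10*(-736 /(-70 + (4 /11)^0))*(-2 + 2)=0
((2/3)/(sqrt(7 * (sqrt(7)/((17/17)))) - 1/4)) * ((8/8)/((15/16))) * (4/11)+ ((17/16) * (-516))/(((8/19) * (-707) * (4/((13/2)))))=2048 * 7^(3/4)/43464465+ 57344 * sqrt(7)/43464465+ 1605632 * 7^(1/4)/43464465+ 23543532888919/7866720449280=3.06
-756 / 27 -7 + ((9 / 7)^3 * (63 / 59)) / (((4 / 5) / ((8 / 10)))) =-94624 / 2891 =-32.73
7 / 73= 0.10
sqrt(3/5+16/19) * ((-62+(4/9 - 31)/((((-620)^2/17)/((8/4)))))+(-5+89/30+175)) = 38389093 * sqrt(13015)/32866200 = 133.25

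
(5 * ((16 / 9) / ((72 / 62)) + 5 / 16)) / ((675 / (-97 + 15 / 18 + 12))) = -241289 / 209952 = -1.15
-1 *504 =-504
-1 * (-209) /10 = 209 /10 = 20.90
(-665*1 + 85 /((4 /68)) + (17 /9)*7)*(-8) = -57112 /9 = -6345.78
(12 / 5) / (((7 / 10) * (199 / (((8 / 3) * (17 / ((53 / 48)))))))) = 52224 / 73829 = 0.71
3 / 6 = 1 / 2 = 0.50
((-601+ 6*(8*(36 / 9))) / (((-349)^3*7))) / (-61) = -409 / 18151150423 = -0.00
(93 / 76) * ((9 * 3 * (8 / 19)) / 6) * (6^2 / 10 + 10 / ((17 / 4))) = 423522 / 30685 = 13.80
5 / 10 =1 / 2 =0.50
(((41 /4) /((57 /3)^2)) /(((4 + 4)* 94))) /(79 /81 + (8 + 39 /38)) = 3321 /879712160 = 0.00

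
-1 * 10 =-10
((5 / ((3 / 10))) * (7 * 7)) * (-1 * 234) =-191100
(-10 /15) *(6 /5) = -4 /5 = -0.80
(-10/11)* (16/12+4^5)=-30760/33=-932.12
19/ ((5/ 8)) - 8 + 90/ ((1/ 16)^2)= 23062.40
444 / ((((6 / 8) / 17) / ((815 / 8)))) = 1025270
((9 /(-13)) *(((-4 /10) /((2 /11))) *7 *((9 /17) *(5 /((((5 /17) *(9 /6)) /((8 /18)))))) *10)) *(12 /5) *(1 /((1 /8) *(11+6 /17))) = 6031872 /12545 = 480.82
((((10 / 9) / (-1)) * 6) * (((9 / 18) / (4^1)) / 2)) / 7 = -5 / 84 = -0.06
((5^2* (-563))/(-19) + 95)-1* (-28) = 16412/19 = 863.79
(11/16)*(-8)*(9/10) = -99/20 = -4.95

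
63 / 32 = 1.97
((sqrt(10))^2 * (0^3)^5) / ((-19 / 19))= 0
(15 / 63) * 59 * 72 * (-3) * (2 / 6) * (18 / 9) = -14160 / 7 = -2022.86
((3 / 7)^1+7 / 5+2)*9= 1206 / 35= 34.46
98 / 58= 49 / 29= 1.69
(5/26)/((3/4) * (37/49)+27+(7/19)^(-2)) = 490/89011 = 0.01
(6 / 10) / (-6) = -1 / 10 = -0.10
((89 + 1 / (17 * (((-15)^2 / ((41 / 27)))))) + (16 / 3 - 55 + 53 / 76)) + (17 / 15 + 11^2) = 1272812411 / 7848900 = 162.16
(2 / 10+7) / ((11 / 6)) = 216 / 55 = 3.93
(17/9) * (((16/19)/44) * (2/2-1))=0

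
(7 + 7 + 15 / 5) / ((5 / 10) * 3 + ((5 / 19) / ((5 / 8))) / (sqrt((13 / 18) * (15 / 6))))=9.37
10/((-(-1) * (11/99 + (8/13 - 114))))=-1170/13253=-0.09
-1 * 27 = -27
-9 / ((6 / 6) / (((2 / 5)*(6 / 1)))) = -108 / 5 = -21.60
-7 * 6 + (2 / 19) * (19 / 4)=-83 / 2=-41.50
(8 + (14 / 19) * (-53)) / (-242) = 295 / 2299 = 0.13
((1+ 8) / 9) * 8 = 8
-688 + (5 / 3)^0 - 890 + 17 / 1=-1560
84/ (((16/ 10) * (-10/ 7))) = -147/ 4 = -36.75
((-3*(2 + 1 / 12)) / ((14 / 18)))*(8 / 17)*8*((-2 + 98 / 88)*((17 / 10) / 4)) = 1755 / 154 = 11.40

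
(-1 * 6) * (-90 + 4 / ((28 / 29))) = 515.14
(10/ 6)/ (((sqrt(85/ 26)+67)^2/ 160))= 809806400/ 13602323641-2787200 * sqrt(2210)/ 40806970923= 0.06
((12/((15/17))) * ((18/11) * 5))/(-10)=-612/55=-11.13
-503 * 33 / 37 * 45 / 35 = -149391 / 259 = -576.80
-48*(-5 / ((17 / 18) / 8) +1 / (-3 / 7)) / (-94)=-22.82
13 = 13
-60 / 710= -6 / 71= -0.08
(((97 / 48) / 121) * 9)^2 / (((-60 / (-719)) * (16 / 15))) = 60885639 / 239878144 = 0.25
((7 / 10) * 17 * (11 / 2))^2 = 1713481 / 400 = 4283.70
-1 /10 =-0.10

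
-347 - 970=-1317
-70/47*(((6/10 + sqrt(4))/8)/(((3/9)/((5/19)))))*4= -1.53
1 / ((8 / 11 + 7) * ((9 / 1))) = 0.01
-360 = -360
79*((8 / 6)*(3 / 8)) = 79 / 2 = 39.50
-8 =-8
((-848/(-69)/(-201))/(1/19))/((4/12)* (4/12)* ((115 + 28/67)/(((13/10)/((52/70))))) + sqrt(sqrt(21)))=-3337885982770189312/20901899398748794925-62156449543180608* sqrt(21)/20901899398748794925 + 8481907846947024* 21^(3/4)/20901899398748794925 + 455490001722260736* 21^(1/4)/20901899398748794925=-0.12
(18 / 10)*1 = 9 / 5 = 1.80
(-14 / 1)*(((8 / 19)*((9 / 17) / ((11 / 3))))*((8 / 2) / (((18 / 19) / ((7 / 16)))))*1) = -294 / 187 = -1.57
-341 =-341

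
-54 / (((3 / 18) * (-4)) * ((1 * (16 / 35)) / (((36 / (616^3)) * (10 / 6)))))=6075 / 133568512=0.00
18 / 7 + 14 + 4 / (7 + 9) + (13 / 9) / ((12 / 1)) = 16.94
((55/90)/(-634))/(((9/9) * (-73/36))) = 11/23141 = 0.00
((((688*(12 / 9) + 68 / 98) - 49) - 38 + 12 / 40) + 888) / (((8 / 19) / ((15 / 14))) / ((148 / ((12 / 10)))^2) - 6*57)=-1643512188025 / 326919228804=-5.03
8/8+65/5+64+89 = 167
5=5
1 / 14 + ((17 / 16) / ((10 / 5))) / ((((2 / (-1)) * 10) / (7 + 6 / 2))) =-87 / 448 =-0.19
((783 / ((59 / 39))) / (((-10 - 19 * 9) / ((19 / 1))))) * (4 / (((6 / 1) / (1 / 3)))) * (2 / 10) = -128934 / 53395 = -2.41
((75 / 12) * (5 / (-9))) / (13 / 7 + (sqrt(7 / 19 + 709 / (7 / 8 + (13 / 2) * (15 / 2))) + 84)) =-793335025 / 19577680848 + 1225 * sqrt(92650669) / 6525893616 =-0.04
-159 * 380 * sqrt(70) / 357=-20140 * sqrt(70) / 119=-1415.99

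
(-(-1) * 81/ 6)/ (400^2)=27/ 320000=0.00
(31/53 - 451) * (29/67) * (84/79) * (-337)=19597288704/280529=69858.33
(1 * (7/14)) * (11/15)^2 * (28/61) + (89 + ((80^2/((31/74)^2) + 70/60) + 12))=964722036343/26379450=36570.97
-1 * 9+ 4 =-5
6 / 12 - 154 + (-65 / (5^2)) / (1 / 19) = -2029 / 10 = -202.90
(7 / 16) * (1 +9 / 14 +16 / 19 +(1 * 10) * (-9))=-23279 / 608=-38.29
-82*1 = -82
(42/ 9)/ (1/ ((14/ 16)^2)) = 343/ 96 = 3.57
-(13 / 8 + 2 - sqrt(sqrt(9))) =-29 / 8 + sqrt(3) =-1.89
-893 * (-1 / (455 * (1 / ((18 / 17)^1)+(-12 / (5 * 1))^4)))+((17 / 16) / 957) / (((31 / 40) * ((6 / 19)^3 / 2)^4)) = 7310254155375197536045 / 313666340112373248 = 23305.83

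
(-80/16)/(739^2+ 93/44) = -220/24029417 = -0.00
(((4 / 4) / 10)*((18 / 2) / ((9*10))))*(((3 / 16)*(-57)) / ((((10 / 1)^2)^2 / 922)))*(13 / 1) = -1024803 / 8000000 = -0.13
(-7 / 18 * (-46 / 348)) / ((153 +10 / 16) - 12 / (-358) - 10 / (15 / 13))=57638 / 162572985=0.00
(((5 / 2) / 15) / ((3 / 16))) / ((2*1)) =4 / 9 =0.44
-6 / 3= -2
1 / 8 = 0.12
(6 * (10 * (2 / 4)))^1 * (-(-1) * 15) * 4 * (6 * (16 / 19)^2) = 2764800 / 361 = 7658.73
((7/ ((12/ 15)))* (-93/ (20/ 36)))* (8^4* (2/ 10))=-5999616/ 5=-1199923.20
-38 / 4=-19 / 2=-9.50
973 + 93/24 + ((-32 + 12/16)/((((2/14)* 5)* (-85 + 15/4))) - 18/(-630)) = 3557889/3640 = 977.44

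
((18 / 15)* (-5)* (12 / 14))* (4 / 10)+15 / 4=237 / 140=1.69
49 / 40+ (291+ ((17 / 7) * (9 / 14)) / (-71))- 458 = -23072309 / 139160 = -165.80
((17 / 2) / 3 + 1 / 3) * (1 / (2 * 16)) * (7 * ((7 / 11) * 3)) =931 / 704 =1.32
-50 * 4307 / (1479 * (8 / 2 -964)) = 21535 / 141984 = 0.15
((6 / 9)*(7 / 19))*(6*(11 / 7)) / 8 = 11 / 38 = 0.29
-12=-12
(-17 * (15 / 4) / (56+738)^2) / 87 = -0.00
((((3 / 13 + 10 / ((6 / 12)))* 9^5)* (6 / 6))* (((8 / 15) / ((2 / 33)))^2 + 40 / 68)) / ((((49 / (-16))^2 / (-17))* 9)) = -14648948983296 / 780325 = -18772881.79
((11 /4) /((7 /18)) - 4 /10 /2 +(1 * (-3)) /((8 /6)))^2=418609 /19600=21.36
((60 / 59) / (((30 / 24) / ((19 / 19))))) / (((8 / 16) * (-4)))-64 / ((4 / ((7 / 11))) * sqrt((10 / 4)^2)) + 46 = 41.52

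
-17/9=-1.89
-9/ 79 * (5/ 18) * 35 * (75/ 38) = -13125/ 6004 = -2.19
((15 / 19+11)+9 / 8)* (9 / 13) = 1359 / 152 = 8.94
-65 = -65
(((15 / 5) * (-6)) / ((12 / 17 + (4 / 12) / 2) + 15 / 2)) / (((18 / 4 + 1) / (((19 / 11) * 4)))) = -139536 / 51667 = -2.70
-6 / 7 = -0.86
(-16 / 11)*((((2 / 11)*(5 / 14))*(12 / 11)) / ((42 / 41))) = -0.10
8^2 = 64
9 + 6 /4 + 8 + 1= 39 /2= 19.50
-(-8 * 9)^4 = -26873856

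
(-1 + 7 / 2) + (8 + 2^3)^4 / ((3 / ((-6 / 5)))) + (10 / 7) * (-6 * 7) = -262719 / 10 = -26271.90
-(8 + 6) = -14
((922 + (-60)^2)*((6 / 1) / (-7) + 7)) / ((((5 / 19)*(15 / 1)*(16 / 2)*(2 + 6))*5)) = 263891 / 12000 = 21.99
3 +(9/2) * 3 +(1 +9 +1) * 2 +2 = 81/2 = 40.50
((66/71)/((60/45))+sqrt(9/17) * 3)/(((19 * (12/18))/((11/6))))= 0.42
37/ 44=0.84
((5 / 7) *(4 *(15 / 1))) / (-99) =-100 / 231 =-0.43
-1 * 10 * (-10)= 100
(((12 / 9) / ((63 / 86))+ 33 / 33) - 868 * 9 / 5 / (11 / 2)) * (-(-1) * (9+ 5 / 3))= -93555872 / 31185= -3000.03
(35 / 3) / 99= 35 / 297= 0.12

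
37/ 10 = 3.70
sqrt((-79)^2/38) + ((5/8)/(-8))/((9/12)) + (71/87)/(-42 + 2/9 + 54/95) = -3040105/24522864 + 79 * sqrt(38)/38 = 12.69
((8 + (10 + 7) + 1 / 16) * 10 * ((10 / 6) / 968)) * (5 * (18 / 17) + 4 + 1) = 1754375 / 394944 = 4.44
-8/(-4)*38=76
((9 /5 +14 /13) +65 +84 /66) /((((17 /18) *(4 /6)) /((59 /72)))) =90.00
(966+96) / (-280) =-531 / 140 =-3.79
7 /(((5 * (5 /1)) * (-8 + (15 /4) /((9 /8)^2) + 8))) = 189 /2000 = 0.09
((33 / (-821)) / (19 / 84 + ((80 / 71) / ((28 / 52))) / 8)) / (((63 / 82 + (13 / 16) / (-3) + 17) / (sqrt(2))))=-5455296*sqrt(2) / 1158320165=-0.01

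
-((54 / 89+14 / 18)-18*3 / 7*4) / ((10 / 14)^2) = 1156771 / 20025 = 57.77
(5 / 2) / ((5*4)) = 1 / 8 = 0.12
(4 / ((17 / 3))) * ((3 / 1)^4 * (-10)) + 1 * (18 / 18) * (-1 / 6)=-58337 / 102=-571.93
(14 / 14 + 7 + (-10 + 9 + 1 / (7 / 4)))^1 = 53 / 7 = 7.57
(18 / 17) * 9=162 / 17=9.53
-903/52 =-17.37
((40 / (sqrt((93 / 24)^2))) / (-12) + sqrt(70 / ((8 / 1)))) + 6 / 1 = sqrt(35) / 2 + 478 / 93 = 8.10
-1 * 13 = -13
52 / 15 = 3.47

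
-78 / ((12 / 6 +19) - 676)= 78 / 655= 0.12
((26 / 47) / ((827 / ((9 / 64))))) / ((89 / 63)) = 7371 / 110698912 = 0.00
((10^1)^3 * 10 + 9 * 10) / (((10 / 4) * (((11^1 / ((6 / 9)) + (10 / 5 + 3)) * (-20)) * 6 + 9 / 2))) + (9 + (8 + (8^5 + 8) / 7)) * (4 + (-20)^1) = -2711130824 / 36057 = -75190.14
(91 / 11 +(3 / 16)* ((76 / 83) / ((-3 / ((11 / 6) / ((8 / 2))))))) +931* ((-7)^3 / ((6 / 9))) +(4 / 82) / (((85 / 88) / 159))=-146306996732063 / 305453280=-478983.22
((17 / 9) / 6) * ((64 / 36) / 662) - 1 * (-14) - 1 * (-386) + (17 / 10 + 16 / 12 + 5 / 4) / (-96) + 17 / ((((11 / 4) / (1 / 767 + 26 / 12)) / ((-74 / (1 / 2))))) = -62522818233623 / 39482951040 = -1583.54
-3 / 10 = -0.30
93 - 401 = -308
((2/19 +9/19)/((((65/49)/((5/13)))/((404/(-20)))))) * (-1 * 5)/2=54439/6422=8.48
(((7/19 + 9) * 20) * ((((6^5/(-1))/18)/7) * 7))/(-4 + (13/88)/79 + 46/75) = 23913.74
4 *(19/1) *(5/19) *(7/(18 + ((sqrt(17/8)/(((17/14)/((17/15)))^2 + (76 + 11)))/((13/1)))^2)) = 1765596322035/227005261813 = 7.78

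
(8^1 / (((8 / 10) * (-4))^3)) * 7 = -875 / 512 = -1.71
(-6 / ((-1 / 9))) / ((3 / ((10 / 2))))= 90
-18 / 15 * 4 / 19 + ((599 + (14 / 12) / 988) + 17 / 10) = 3559459 / 5928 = 600.45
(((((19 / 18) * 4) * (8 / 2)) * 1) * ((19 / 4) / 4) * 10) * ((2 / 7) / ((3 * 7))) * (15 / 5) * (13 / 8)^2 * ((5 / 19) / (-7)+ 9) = 2392195 / 12348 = 193.73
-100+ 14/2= -93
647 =647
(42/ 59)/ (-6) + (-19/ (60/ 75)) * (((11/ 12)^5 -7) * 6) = 8859071449/ 9787392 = 905.15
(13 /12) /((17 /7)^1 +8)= 91 /876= 0.10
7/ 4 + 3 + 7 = 47/ 4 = 11.75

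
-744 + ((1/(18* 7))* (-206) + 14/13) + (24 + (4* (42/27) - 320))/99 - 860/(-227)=-13688021885/18405387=-743.70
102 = 102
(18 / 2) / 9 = 1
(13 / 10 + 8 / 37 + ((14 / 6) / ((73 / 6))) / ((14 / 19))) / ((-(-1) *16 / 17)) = 815711 / 432160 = 1.89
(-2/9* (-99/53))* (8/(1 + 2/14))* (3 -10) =-20.34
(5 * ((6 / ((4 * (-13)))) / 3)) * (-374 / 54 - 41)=9.22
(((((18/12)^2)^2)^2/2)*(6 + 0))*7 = 137781/256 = 538.21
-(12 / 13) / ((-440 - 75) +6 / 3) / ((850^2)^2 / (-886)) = -443 / 145052486718750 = -0.00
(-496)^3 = -122023936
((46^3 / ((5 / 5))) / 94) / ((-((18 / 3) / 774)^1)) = -6278172 / 47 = -133578.13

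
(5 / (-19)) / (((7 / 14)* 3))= -10 / 57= -0.18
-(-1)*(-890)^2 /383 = 792100 /383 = 2068.15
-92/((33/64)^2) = -376832/1089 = -346.03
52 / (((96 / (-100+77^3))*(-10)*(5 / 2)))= -5933629 / 600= -9889.38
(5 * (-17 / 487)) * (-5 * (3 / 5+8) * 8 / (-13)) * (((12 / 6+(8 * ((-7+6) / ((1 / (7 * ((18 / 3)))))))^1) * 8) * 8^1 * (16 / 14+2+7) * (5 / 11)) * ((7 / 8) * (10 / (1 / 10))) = 39826961.70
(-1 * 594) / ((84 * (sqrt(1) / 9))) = -63.64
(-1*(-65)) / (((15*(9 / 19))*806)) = 19 / 1674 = 0.01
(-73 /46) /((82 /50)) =-1825 /1886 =-0.97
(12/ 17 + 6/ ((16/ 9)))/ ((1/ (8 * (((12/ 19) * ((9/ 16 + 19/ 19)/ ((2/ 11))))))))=457875/ 2584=177.20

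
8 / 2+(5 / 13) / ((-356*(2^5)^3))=606601211 / 151650304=4.00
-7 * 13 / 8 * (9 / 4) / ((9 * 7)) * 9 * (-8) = 117 / 4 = 29.25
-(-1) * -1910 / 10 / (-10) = 191 / 10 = 19.10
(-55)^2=3025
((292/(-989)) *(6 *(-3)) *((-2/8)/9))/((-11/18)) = 2628/10879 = 0.24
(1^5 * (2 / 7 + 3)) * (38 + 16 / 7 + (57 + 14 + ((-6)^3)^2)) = 7529533 / 49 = 153663.94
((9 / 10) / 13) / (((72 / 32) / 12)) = 24 / 65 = 0.37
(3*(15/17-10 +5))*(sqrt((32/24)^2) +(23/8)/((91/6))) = -8315/442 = -18.81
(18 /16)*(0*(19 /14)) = 0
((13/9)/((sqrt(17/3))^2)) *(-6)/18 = -13/153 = -0.08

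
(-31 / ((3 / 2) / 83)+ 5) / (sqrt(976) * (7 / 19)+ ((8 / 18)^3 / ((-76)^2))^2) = -148.60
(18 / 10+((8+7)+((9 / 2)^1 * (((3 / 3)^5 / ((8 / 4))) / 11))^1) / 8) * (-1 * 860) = -280059 / 88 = -3182.49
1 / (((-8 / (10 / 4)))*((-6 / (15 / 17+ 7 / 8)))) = 1195 / 13056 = 0.09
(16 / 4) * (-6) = -24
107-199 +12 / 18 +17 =-223 / 3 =-74.33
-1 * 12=-12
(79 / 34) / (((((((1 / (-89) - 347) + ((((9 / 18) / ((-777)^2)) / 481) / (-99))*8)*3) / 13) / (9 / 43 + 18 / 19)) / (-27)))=0.91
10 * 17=170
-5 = -5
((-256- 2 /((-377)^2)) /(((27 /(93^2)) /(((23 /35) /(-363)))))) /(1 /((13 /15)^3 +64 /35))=15703433225435854 /42660818825625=368.10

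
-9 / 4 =-2.25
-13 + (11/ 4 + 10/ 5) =-33/ 4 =-8.25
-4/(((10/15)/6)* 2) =-18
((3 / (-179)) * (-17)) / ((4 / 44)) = 561 / 179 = 3.13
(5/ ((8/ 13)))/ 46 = 65/ 368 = 0.18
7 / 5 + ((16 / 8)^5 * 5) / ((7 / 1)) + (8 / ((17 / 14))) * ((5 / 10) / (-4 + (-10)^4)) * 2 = 24.26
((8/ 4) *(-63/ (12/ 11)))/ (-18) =6.42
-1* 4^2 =-16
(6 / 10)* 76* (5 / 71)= 228 / 71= 3.21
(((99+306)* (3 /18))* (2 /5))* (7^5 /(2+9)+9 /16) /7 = 5895.53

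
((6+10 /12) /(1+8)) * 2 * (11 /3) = 451 /81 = 5.57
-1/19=-0.05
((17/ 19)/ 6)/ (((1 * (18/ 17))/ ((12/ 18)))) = 289/ 3078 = 0.09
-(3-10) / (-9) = -7 / 9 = -0.78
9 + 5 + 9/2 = 18.50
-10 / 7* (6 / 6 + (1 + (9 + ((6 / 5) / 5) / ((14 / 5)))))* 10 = -7760 / 49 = -158.37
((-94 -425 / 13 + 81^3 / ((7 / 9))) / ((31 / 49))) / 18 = 24176082 / 403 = 59990.28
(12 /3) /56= 1 /14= 0.07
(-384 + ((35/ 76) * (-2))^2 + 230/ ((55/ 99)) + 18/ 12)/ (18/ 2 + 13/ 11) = 73403/ 23104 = 3.18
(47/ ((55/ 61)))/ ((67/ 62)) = 177754/ 3685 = 48.24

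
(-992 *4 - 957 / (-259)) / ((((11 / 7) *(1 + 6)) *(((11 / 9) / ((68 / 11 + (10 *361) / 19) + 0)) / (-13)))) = 259241262930 / 344729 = 752014.66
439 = 439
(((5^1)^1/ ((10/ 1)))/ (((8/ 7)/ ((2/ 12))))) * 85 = 595/ 96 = 6.20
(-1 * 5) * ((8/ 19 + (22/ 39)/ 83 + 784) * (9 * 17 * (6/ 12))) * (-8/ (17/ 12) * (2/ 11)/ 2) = 34736159520/ 225511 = 154033.10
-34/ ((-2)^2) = -17/ 2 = -8.50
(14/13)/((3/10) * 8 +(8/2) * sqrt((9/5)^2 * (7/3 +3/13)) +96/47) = -47705/1128606 +386575 * sqrt(39)/22007817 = 0.07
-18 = -18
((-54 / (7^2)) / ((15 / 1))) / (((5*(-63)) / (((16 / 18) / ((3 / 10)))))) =32 / 46305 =0.00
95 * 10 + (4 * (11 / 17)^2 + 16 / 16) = 275323 / 289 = 952.67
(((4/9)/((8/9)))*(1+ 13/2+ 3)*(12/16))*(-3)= -189/16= -11.81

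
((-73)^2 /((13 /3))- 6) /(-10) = -15909 /130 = -122.38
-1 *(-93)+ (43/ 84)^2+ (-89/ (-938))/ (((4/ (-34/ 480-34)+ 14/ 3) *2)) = 2460442901015/ 26379088848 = 93.27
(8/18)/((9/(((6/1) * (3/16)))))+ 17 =307/18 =17.06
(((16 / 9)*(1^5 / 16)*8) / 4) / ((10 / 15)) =1 / 3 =0.33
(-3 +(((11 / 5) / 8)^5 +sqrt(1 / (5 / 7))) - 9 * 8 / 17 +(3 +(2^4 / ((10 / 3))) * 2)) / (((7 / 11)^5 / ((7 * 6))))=966306 * sqrt(35) / 12005 +4513430697294651 / 2089830400000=2635.91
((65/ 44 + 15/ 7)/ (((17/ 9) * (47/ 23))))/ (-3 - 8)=-230805/ 2707012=-0.09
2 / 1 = 2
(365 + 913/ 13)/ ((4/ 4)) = 5658/ 13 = 435.23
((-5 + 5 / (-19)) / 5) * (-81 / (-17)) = -1620 / 323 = -5.02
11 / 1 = 11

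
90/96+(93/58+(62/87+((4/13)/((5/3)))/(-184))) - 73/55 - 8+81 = 1715148373/22891440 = 74.93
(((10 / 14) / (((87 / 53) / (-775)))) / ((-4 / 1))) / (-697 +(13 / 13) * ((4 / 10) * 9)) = -0.12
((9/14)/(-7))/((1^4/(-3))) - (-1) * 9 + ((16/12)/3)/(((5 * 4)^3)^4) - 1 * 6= 1479168000000000049/451584000000000000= 3.28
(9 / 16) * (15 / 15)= 9 / 16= 0.56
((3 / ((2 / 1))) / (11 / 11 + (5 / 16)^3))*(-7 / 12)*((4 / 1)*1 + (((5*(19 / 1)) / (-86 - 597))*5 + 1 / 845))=-976818176 / 348012405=-2.81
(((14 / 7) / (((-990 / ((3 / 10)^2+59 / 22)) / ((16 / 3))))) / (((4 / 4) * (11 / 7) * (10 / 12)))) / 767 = -0.00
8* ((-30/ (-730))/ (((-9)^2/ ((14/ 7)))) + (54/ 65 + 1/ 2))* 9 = 1364972/ 14235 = 95.89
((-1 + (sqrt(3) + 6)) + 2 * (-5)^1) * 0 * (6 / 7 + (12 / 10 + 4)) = 0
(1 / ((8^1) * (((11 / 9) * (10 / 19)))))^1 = 171 / 880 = 0.19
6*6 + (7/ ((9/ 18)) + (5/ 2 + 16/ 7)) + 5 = 837/ 14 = 59.79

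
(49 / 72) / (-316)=-49 / 22752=-0.00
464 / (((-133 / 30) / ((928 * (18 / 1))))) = -232519680 / 133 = -1748268.27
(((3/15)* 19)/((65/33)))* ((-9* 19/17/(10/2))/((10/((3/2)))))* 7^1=-2251557/552500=-4.08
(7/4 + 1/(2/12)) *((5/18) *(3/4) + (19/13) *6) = 86831/1248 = 69.58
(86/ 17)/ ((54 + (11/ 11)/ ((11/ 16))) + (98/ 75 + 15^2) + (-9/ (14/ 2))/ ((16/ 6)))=3973200/ 220916581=0.02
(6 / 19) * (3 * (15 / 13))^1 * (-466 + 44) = -113940 / 247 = -461.30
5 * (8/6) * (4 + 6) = 200/3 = 66.67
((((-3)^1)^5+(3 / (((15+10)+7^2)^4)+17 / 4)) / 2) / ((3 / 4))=-7159295017 / 44979864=-159.17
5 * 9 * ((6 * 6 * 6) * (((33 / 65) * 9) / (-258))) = -96228 / 559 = -172.14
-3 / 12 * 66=-33 / 2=-16.50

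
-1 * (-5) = 5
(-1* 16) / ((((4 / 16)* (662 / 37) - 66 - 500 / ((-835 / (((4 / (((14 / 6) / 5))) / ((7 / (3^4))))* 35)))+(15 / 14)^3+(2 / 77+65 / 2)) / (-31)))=92507440256 / 382512417839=0.24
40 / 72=5 / 9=0.56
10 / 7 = 1.43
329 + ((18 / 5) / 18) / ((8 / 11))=13171 / 40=329.28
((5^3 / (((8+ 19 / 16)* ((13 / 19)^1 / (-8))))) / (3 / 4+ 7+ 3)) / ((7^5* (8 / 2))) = -304000 / 1381081611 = -0.00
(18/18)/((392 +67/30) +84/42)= 30/11887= 0.00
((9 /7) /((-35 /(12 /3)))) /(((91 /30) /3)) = -648 /4459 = -0.15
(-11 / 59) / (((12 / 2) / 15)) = -55 / 118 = -0.47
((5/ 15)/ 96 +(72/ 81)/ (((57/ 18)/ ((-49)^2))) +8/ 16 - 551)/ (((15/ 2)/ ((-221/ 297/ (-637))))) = 1640789/ 85322160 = 0.02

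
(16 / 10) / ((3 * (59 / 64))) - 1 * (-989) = 875777 / 885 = 989.58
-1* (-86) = 86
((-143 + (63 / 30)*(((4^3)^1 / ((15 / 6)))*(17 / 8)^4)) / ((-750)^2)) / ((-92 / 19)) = -28977679 / 82800000000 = -0.00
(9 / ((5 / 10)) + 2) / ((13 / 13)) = 20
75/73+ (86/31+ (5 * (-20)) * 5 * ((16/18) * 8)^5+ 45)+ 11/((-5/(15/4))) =-4859733820130423/534511548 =-9091915.48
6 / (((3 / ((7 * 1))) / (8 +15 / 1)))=322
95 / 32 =2.97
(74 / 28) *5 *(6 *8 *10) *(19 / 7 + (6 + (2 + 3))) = 4262400 / 49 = 86987.76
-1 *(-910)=910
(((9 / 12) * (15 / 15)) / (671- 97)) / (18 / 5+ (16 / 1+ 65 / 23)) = 345 / 5921384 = 0.00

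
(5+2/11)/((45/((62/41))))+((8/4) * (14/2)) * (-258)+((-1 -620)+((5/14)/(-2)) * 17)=-802356901/189420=-4235.86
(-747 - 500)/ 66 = -1247/ 66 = -18.89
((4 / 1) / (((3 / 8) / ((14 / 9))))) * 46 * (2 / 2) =763.26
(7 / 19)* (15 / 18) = 35 / 114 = 0.31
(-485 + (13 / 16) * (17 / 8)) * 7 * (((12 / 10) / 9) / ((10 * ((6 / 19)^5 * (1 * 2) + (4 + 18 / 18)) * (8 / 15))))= -1072183056287 / 63467760640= -16.89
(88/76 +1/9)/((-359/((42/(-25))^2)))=-42532/4263125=-0.01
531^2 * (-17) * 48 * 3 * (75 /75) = -690240528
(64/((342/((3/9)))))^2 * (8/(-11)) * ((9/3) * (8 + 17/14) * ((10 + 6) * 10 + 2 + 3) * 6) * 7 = -1761280/3249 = -542.10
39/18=13/6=2.17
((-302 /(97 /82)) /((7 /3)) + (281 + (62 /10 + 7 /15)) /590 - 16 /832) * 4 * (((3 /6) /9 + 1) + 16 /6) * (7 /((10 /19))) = -4333652708369 /200877300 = -21573.63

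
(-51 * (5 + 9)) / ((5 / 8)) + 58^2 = 11108 / 5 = 2221.60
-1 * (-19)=19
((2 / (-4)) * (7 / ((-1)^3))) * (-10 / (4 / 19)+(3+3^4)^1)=511 / 4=127.75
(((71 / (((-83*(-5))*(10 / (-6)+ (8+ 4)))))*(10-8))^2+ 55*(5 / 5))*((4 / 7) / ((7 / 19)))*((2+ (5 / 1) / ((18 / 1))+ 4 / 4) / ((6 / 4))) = 5831207455412 / 31281054525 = 186.41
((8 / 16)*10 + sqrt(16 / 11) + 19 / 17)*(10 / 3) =40*sqrt(11) / 33 + 1040 / 51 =24.41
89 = 89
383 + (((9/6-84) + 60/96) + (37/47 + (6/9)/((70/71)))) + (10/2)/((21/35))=12275191/39480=310.92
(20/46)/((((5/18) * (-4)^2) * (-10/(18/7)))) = -81/3220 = -0.03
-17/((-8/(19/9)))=323/72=4.49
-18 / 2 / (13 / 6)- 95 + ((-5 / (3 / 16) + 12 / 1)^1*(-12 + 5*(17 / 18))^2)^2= 463172261572 / 767637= 603374.07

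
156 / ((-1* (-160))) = 39 / 40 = 0.98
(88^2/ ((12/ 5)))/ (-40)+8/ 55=-13286/ 165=-80.52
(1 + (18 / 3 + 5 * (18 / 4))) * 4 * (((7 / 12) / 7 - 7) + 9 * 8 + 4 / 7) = 325385 / 42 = 7747.26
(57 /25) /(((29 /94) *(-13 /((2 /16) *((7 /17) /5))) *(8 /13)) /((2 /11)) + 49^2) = 0.00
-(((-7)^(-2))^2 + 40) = -96041 /2401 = -40.00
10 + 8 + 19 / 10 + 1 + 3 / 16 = 1687 / 80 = 21.09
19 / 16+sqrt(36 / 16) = 43 / 16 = 2.69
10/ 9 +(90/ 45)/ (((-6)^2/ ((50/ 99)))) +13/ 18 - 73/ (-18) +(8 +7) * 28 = 379492/ 891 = 425.92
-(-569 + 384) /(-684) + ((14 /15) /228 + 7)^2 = 71328827 /1462050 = 48.79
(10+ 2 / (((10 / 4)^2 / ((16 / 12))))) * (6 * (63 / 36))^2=57477 / 50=1149.54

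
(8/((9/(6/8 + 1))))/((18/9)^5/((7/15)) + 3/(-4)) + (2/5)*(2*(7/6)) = 81718/85455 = 0.96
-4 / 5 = -0.80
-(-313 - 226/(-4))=513/2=256.50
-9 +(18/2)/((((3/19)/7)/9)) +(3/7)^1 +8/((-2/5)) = 24937/7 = 3562.43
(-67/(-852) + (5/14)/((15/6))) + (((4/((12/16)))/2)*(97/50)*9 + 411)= 457.78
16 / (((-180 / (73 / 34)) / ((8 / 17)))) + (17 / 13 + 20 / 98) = 11779799 / 8284185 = 1.42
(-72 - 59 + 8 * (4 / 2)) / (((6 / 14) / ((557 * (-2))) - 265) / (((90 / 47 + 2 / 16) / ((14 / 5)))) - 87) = 245650925 / 962834113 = 0.26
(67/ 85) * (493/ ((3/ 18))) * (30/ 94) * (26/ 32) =227331/ 376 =604.60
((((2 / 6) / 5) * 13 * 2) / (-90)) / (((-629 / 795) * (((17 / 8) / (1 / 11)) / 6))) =11024 / 1764345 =0.01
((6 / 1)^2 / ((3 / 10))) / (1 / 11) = 1320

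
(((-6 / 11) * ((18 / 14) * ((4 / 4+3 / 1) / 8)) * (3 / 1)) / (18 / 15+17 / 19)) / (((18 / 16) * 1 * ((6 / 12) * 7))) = -13680 / 107261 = -0.13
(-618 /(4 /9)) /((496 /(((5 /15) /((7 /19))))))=-17613 /6944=-2.54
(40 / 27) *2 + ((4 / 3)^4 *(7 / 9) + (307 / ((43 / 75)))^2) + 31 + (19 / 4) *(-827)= 282831.06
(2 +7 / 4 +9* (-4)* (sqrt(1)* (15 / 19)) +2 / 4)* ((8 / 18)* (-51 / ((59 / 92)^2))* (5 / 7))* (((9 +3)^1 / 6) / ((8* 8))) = 82600705 / 2777838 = 29.74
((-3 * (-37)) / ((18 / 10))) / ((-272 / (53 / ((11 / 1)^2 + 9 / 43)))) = -421615 / 4252992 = -0.10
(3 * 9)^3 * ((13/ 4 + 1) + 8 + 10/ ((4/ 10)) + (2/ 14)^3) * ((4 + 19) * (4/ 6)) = 7712803233/ 686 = 11243153.40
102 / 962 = 51 / 481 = 0.11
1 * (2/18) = 1/9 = 0.11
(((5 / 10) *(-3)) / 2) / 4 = -3 / 16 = -0.19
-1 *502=-502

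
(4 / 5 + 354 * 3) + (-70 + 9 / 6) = 9943 / 10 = 994.30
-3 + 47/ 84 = -205/ 84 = -2.44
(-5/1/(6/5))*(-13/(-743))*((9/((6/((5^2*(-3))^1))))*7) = 170625/2972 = 57.41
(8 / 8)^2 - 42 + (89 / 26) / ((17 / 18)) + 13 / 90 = -740527 / 19890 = -37.23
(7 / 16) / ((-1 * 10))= -7 / 160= -0.04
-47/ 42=-1.12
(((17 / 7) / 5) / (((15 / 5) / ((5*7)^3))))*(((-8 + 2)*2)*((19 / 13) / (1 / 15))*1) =-23740500 / 13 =-1826192.31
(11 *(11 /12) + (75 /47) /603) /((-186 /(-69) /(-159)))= -464596251 /780952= -594.91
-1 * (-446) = 446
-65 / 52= -1.25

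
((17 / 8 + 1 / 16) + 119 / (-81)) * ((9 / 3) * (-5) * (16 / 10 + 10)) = -26999 / 216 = -125.00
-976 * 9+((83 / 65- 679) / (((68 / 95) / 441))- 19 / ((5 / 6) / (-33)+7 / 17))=-122593301325 / 287521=-426380.34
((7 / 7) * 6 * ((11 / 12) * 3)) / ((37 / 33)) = 1089 / 74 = 14.72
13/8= 1.62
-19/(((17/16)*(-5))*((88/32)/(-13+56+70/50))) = 269952/4675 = 57.74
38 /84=19 /42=0.45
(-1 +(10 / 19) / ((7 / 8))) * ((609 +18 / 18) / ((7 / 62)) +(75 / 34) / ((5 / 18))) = -34125905 / 15827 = -2156.18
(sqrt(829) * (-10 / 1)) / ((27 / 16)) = -160 * sqrt(829) / 27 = -170.62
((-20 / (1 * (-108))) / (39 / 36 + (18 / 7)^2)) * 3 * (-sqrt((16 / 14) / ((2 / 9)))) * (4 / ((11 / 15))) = -672 * sqrt(7) / 1991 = -0.89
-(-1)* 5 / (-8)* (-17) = 85 / 8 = 10.62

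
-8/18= -0.44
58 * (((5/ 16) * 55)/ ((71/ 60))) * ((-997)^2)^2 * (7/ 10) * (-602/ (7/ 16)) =-56923167998235323400/ 71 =-801734760538525681.69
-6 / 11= -0.55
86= 86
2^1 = 2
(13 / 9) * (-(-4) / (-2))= -26 / 9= -2.89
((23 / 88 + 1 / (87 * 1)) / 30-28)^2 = 41331410960401 / 52752902400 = 783.49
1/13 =0.08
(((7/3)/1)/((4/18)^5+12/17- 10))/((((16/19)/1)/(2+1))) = -133509789/149267168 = -0.89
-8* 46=-368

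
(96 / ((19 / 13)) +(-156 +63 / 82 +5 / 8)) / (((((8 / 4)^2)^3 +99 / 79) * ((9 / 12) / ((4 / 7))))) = -17511614 / 16866129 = -1.04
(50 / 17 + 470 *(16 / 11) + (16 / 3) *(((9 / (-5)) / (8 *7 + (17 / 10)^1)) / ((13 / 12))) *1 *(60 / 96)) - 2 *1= 960113376 / 1402687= 684.48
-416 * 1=-416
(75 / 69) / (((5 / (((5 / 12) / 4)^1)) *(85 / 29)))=145 / 18768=0.01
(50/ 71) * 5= 250/ 71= 3.52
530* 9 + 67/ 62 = 295807/ 62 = 4771.08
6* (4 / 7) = 24 / 7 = 3.43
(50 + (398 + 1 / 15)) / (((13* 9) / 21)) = 3619 / 45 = 80.42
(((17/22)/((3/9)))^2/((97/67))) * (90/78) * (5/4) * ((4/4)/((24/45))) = 196050375/19530368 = 10.04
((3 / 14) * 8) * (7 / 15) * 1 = 4 / 5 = 0.80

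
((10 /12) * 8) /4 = 5 /3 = 1.67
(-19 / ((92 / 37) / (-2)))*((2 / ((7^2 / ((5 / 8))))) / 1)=3515 / 9016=0.39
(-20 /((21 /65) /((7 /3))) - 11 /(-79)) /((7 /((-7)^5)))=246345001 /711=346476.79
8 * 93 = 744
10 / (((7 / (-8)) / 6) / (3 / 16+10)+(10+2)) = 4890 / 5861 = 0.83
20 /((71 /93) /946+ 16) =1759560 /1407719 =1.25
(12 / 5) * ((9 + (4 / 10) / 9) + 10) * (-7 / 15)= -23996 / 1125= -21.33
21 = 21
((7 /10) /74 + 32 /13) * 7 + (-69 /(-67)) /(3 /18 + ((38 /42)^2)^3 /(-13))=4574596800519851 /178899443447660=25.57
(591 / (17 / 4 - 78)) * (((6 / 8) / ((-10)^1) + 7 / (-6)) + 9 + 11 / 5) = -47083 / 590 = -79.80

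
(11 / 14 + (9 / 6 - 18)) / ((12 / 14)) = -55 / 3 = -18.33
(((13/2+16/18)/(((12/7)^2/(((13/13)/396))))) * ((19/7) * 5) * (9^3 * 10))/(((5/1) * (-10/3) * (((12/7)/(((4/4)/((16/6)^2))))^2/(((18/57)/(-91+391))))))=-1231713/4613734400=-0.00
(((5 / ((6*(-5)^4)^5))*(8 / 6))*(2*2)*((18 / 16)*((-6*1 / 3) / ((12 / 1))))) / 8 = -1 / 1186523437500000000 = -0.00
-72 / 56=-9 / 7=-1.29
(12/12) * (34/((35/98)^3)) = 93296/125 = 746.37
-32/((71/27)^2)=-23328/5041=-4.63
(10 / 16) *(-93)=-465 / 8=-58.12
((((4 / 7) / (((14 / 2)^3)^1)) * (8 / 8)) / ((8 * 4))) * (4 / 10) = 1 / 48020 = 0.00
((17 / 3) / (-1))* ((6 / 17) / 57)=-2 / 57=-0.04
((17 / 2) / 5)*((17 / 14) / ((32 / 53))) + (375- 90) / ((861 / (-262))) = -15301603 / 183680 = -83.31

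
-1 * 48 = -48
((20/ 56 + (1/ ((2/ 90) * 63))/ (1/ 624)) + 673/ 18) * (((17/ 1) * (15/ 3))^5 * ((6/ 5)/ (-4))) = -13514376408125/ 21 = -643541733720.24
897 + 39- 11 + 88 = 1013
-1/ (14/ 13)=-13/ 14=-0.93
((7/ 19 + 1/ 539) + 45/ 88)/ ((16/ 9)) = 0.50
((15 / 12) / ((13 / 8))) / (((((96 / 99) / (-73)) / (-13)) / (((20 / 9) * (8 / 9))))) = 40150 / 27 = 1487.04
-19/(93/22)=-418/93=-4.49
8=8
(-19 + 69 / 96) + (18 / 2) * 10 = 2295 / 32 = 71.72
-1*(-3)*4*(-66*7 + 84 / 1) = -4536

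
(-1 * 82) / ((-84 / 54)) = 52.71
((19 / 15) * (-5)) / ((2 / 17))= -323 / 6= -53.83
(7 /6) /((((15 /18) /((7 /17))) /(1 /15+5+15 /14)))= 9023 /2550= 3.54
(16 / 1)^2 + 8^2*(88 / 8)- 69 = 891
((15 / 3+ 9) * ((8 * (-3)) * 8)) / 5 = -2688 / 5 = -537.60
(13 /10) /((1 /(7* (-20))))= -182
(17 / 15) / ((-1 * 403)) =-17 / 6045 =-0.00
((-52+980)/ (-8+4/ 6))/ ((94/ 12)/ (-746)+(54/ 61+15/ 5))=-380066112/ 11637395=-32.66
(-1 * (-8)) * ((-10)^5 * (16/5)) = -2560000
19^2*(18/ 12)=1083/ 2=541.50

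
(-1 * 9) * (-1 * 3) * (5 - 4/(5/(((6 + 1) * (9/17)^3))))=2765151/24565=112.56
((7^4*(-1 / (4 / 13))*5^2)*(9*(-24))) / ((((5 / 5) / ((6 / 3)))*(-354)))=-14045850 / 59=-238065.25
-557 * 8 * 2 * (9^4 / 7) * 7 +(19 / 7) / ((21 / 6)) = -2865109930 / 49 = -58471631.22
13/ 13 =1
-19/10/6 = -0.32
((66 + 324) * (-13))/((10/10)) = -5070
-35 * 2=-70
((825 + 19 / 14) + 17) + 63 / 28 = 23677 / 28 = 845.61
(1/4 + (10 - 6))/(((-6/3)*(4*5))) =-0.11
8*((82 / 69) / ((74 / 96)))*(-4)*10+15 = -407075 / 851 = -478.35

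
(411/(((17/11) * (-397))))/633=-1507/1424039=-0.00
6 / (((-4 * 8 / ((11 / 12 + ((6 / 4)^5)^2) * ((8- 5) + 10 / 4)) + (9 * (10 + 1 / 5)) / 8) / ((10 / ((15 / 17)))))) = 5384492960 / 900768867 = 5.98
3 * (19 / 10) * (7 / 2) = 399 / 20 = 19.95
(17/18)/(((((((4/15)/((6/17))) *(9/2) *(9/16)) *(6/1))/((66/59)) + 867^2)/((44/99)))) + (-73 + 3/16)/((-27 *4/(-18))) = -1223960893085/100858584672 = -12.14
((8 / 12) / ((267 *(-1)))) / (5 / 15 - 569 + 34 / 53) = 53 / 12057186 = 0.00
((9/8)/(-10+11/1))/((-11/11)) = -9/8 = -1.12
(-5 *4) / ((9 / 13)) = -260 / 9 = -28.89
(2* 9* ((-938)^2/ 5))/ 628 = 3959298/ 785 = 5043.69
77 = 77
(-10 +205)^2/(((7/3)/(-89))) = -10152675/7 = -1450382.14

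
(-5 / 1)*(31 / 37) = -155 / 37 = -4.19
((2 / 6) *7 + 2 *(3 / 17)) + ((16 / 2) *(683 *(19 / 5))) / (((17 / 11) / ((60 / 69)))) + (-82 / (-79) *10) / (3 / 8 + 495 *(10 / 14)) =2384785406053 / 204083623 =11685.33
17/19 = 0.89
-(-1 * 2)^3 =8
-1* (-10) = 10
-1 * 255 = -255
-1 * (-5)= 5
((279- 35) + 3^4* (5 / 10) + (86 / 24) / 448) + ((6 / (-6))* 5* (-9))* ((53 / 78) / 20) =19990543 / 69888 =286.04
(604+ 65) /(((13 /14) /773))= 7239918 /13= 556916.77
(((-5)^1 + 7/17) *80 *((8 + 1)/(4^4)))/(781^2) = -1755/82954696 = -0.00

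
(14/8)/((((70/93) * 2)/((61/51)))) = 1.39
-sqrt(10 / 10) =-1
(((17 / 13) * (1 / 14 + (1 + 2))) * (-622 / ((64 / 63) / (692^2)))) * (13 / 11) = -61236799101 / 44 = -1391745434.11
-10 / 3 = -3.33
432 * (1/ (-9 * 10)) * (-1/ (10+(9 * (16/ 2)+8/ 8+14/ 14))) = 2/ 35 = 0.06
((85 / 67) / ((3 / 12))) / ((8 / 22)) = 935 / 67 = 13.96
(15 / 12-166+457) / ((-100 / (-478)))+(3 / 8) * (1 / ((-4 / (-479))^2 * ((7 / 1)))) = 48499867 / 22400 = 2165.17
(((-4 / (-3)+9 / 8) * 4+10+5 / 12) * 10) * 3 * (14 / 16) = 8505 / 16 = 531.56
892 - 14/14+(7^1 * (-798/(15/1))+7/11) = 28558/55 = 519.24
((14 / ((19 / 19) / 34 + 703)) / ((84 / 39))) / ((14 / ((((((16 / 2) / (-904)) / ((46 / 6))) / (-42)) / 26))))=17 / 24352567624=0.00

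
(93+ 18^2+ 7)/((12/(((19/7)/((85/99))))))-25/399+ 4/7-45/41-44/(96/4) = 303907393/2781030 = 109.28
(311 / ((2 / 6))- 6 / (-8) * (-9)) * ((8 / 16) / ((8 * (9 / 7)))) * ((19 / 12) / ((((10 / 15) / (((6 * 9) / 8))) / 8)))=1478295 / 256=5774.59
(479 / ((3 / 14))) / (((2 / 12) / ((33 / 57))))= 147532 / 19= 7764.84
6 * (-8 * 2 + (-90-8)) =-684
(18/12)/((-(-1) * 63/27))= 9/14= 0.64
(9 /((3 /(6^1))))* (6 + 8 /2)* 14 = 2520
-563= -563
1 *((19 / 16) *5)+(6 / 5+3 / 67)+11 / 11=43857 / 5360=8.18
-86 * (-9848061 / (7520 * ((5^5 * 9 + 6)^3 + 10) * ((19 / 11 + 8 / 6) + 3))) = 13974398559 / 16740689940619952000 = 0.00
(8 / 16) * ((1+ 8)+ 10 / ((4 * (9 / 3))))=59 / 12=4.92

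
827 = 827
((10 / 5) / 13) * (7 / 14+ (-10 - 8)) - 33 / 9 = -6.36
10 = 10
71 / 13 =5.46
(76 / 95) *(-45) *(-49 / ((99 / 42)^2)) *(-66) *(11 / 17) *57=-13138272 / 17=-772839.53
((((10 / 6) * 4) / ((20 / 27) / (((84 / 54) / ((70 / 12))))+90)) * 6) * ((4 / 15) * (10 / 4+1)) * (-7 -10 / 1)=-5712 / 835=-6.84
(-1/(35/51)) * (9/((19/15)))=-1377/133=-10.35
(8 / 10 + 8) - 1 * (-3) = 59 / 5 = 11.80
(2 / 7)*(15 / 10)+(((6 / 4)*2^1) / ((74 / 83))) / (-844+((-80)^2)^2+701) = 0.43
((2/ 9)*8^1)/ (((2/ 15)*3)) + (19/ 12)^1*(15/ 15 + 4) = 445/ 36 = 12.36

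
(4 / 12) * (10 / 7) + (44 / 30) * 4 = 222 / 35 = 6.34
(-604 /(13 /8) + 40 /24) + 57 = -12208 /39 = -313.03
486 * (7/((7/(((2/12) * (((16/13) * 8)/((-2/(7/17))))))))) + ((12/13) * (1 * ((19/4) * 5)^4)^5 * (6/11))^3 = 570943018845297075365683794146995170972432089055377550144030945954705621802915239064542544825874773482248464634875727846889/129058481968347197908709355174727528742912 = 4423909301717388873075108000000000000000000000000000000000000000000000000000000000.00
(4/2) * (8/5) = 3.20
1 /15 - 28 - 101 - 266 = -5924 /15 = -394.93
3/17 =0.18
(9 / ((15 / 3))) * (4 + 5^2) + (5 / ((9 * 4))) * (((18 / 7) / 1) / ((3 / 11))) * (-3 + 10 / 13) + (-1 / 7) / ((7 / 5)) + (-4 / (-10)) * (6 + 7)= 1039139 / 19110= 54.38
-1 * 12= -12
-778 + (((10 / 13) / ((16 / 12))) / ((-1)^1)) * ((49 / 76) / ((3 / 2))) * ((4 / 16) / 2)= -6149557 / 7904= -778.03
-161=-161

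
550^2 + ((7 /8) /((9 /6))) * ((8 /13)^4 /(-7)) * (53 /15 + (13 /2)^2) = 388785909268 /1285245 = 302499.45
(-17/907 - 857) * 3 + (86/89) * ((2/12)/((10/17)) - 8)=-6244358623/2421690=-2578.51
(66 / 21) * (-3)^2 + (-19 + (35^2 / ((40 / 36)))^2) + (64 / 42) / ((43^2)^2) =349070881237433 / 287179284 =1215515.54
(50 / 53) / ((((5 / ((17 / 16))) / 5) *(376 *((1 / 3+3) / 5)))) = 1275 / 318848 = 0.00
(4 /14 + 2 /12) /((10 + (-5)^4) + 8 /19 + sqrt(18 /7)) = 4358353 /6121768830 - 6859 * sqrt(14) /14284127270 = 0.00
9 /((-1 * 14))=-9 /14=-0.64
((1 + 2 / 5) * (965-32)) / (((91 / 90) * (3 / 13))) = 5598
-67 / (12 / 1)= -67 / 12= -5.58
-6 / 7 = -0.86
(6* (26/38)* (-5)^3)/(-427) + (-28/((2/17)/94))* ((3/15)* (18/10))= -1633292574/202825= -8052.72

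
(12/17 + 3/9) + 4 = 5.04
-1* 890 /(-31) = 890 /31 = 28.71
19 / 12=1.58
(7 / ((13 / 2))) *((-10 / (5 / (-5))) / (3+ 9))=35 / 39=0.90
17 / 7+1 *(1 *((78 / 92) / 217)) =24281 / 9982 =2.43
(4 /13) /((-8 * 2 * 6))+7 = 7.00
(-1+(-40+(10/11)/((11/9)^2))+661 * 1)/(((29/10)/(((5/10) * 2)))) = 214.00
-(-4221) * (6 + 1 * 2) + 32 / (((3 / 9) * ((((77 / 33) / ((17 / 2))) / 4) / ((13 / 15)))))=1224312 / 35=34980.34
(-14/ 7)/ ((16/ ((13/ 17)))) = -13/ 136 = -0.10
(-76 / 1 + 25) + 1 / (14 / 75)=-639 / 14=-45.64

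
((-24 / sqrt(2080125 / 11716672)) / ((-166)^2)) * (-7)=1232 * sqrt(7565) / 7405675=0.01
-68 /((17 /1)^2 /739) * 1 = -2956 /17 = -173.88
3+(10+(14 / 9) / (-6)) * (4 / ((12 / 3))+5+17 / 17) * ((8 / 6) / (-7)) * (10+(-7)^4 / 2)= -141467 / 9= -15718.56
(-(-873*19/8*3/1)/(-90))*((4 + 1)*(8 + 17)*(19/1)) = -2626275/16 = -164142.19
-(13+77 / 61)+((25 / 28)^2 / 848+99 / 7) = -4805651 / 40554752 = -0.12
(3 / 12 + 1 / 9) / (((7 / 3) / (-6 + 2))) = -13 / 21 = -0.62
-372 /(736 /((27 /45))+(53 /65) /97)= -7036380 /23202559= -0.30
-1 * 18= -18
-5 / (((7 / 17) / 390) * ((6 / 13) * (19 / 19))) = -71825 / 7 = -10260.71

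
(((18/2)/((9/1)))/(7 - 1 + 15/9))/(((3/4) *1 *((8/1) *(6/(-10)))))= -5/138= -0.04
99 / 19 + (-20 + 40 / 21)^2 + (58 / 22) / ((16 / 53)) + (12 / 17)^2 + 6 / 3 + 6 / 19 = 146692357355 / 426189456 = 344.20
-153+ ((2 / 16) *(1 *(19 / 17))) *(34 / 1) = -593 / 4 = -148.25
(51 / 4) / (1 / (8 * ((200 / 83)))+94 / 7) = 47600 / 50327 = 0.95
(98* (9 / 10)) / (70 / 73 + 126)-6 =-35121 / 6620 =-5.31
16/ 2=8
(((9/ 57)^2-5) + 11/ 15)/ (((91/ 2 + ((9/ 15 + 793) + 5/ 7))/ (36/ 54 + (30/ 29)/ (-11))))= -176218168/ 60928669197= -0.00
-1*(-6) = 6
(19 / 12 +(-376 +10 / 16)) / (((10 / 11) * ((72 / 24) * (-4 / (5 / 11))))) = 8971 / 576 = 15.57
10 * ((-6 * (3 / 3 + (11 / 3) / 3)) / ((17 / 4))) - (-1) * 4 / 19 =-30196 / 969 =-31.16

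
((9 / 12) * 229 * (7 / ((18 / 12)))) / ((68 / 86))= 68929 / 68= 1013.66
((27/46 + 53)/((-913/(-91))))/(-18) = -224315/755964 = -0.30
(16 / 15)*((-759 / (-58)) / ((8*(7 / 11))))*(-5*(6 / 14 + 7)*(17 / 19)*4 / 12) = -2460172 / 80997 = -30.37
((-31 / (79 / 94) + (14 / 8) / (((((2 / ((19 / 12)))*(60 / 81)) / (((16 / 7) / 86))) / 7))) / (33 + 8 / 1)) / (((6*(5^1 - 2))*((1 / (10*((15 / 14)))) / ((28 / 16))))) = -49647985 / 53482368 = -0.93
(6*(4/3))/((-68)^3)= -1/39304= -0.00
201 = 201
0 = 0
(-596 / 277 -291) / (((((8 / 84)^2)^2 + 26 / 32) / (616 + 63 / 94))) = -7323523254022248 / 32918658671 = -222473.32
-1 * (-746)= 746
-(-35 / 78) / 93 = 35 / 7254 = 0.00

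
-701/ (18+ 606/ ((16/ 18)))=-2804/ 2799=-1.00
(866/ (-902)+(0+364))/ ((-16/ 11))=-163731/ 656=-249.59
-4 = -4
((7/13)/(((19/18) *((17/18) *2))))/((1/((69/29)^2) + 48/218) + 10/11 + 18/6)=3236684913/51605856965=0.06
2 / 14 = 0.14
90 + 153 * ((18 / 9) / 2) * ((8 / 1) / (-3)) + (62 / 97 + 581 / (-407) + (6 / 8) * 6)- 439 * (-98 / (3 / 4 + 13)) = 1111169769 / 394790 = 2814.58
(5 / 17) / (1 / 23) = 115 / 17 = 6.76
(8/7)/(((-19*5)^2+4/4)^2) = 2/142570183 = 0.00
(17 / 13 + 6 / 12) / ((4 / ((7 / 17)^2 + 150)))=67.87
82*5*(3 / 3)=410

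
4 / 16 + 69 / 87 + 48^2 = 267385 / 116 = 2305.04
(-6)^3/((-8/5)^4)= -16875/512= -32.96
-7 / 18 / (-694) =7 / 12492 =0.00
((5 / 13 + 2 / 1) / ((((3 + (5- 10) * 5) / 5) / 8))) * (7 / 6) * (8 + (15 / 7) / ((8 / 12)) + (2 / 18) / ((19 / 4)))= -4169965 / 73359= -56.84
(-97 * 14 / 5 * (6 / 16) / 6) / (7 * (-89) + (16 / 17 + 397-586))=11543 / 551520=0.02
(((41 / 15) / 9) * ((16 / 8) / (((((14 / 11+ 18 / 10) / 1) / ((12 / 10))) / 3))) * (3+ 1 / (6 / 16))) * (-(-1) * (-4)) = -16.13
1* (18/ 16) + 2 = 25/ 8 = 3.12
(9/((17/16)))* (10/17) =1440/289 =4.98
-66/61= -1.08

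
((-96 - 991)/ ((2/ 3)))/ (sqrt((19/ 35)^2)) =-114135/ 38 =-3003.55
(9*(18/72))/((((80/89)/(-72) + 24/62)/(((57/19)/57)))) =223479/706952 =0.32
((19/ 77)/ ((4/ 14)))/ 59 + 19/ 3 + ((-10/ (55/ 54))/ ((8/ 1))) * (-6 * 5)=168089/ 3894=43.17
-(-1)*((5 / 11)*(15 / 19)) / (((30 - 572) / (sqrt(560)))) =-150*sqrt(35) / 56639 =-0.02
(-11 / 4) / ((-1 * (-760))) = -11 / 3040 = -0.00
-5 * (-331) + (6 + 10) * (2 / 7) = 11617 / 7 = 1659.57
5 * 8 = 40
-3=-3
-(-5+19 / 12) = 41 / 12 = 3.42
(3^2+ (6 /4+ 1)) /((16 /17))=391 /32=12.22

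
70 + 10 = 80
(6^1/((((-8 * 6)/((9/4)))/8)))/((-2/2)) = 9/4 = 2.25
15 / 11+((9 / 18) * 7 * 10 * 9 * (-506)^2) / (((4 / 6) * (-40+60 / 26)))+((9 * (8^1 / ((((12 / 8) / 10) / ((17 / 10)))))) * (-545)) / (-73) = -3203500.72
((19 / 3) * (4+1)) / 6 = 95 / 18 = 5.28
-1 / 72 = -0.01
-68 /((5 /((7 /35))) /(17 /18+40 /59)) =-58582 /13275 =-4.41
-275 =-275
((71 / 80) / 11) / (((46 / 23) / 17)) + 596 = 1050167 / 1760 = 596.69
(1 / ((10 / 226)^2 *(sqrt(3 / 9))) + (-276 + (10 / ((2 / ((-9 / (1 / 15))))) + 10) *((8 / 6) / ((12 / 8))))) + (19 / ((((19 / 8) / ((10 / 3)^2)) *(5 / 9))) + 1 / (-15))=-31823 / 45 + 12769 *sqrt(3) / 25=177.48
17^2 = 289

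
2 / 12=0.17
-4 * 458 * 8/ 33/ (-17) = 14656/ 561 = 26.12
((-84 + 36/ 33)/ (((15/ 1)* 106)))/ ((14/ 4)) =-304/ 20405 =-0.01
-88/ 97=-0.91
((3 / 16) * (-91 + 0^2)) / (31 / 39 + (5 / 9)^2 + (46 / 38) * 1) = -5461911 / 740752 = -7.37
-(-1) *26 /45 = 0.58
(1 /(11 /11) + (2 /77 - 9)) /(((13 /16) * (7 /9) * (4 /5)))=-110520 /7007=-15.77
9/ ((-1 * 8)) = -9/ 8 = -1.12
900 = 900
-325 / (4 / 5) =-1625 / 4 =-406.25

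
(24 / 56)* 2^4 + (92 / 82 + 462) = 134884 / 287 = 469.98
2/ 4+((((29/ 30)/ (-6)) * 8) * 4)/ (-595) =27239/ 53550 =0.51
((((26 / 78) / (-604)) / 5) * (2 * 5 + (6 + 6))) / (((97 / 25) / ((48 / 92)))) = -110 / 336881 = -0.00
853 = 853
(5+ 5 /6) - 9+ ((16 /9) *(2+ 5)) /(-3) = -395 /54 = -7.31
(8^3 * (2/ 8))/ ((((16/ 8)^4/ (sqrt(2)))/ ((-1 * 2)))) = -22.63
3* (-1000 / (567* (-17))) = 1000 / 3213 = 0.31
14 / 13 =1.08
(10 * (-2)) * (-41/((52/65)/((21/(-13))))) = -21525/13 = -1655.77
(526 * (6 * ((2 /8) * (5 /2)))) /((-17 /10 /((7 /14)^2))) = -19725 /68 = -290.07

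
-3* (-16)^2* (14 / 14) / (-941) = 768 / 941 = 0.82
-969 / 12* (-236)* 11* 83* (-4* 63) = -4384558332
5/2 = 2.50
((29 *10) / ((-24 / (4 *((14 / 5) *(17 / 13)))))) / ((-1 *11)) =16.09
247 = 247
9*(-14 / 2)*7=-441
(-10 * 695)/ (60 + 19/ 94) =-653300/ 5659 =-115.44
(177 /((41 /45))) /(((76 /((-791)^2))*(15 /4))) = 332236611 /779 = 426491.16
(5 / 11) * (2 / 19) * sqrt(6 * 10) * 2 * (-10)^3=-40000 * sqrt(15) / 209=-741.24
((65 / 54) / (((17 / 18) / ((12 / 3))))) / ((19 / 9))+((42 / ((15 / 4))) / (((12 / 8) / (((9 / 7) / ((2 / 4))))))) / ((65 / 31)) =1214748 / 104975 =11.57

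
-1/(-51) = 1/51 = 0.02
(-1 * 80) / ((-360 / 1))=2 / 9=0.22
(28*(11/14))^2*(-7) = -3388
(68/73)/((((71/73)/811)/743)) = 40974964/71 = 577112.17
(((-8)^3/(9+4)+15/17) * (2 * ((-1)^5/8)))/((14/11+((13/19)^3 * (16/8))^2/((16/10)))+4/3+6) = 13210342247157/12163169880706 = 1.09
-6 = -6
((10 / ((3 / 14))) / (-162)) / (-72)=35 / 8748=0.00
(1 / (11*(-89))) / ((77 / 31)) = -31 / 75383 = -0.00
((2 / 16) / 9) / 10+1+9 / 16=563 / 360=1.56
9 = 9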